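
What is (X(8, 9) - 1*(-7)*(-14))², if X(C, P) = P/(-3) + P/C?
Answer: 638401/64 ≈ 9975.0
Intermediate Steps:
X(C, P) = -P/3 + P/C (X(C, P) = P*(-⅓) + P/C = -P/3 + P/C)
(X(8, 9) - 1*(-7)*(-14))² = ((-⅓*9 + 9/8) - 1*(-7)*(-14))² = ((-3 + 9*(⅛)) + 7*(-14))² = ((-3 + 9/8) - 98)² = (-15/8 - 98)² = (-799/8)² = 638401/64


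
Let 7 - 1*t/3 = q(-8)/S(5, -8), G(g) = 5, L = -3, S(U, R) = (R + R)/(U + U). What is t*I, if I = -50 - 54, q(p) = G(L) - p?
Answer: -4719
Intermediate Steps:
S(U, R) = R/U (S(U, R) = (2*R)/((2*U)) = (2*R)*(1/(2*U)) = R/U)
q(p) = 5 - p
I = -104
t = 363/8 (t = 21 - 3*(5 - 1*(-8))/((-8/5)) = 21 - 3*(5 + 8)/((-8*1/5)) = 21 - 39/(-8/5) = 21 - 39*(-5)/8 = 21 - 3*(-65/8) = 21 + 195/8 = 363/8 ≈ 45.375)
t*I = (363/8)*(-104) = -4719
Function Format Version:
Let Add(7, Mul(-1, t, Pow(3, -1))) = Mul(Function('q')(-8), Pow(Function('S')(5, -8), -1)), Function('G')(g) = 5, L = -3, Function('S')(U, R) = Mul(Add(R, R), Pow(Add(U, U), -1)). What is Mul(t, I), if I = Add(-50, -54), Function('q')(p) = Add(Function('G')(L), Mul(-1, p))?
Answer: -4719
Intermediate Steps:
Function('S')(U, R) = Mul(R, Pow(U, -1)) (Function('S')(U, R) = Mul(Mul(2, R), Pow(Mul(2, U), -1)) = Mul(Mul(2, R), Mul(Rational(1, 2), Pow(U, -1))) = Mul(R, Pow(U, -1)))
Function('q')(p) = Add(5, Mul(-1, p))
I = -104
t = Rational(363, 8) (t = Add(21, Mul(-3, Mul(Add(5, Mul(-1, -8)), Pow(Mul(-8, Pow(5, -1)), -1)))) = Add(21, Mul(-3, Mul(Add(5, 8), Pow(Mul(-8, Rational(1, 5)), -1)))) = Add(21, Mul(-3, Mul(13, Pow(Rational(-8, 5), -1)))) = Add(21, Mul(-3, Mul(13, Rational(-5, 8)))) = Add(21, Mul(-3, Rational(-65, 8))) = Add(21, Rational(195, 8)) = Rational(363, 8) ≈ 45.375)
Mul(t, I) = Mul(Rational(363, 8), -104) = -4719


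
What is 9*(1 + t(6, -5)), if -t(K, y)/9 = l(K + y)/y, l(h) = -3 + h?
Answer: -117/5 ≈ -23.400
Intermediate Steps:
t(K, y) = -9*(-3 + K + y)/y (t(K, y) = -9*(-3 + (K + y))/y = -9*(-3 + K + y)/y)
9*(1 + t(6, -5)) = 9*(1 + 9*(3 - 1*6 - 1*(-5))/(-5)) = 9*(1 + 9*(-⅕)*(3 - 6 + 5)) = 9*(1 + 9*(-⅕)*2) = 9*(1 - 18/5) = 9*(-13/5) = -117/5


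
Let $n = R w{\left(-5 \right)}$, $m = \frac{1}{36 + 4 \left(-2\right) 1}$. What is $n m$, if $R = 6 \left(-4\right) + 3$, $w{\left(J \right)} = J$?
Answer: $\frac{15}{4} \approx 3.75$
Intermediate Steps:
$R = -21$ ($R = -24 + 3 = -21$)
$m = \frac{1}{28}$ ($m = \frac{1}{36 - 8} = \frac{1}{28} \approx 0.035714$)
$n = 105$ ($n = \left(-21\right) \left(-5\right) = 105$)
$n m = 105 \cdot \frac{1}{28} = \frac{15}{4}$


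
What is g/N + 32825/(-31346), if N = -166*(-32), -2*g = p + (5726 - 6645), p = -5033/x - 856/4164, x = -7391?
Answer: -615408469137635/640566366248256 ≈ -0.96073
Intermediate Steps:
p = 3657679/7694031 (p = -5033/(-7391) - 856/4164 = -5033*(-1/7391) - 856*1/4164 = 5033/7391 - 214/1041 = 3657679/7694031 ≈ 0.47539)
g = 3533578405/7694031 (g = -(3657679/7694031 + (5726 - 6645))/2 = -(3657679/7694031 - 919)/2 = -1/2*(-7067156810/7694031) = 3533578405/7694031 ≈ 459.26)
N = 5312
g/N + 32825/(-31346) = (3533578405/7694031)/5312 + 32825/(-31346) = (3533578405/7694031)*(1/5312) + 32825*(-1/31346) = 3533578405/40870692672 - 32825/31346 = -615408469137635/640566366248256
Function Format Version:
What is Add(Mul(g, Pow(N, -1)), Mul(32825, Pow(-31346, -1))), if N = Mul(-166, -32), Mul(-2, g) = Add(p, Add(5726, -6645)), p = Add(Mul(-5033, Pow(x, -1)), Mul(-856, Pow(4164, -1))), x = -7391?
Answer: Rational(-615408469137635, 640566366248256) ≈ -0.96073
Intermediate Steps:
p = Rational(3657679, 7694031) (p = Add(Mul(-5033, Pow(-7391, -1)), Mul(-856, Pow(4164, -1))) = Add(Mul(-5033, Rational(-1, 7391)), Mul(-856, Rational(1, 4164))) = Add(Rational(5033, 7391), Rational(-214, 1041)) = Rational(3657679, 7694031) ≈ 0.47539)
g = Rational(3533578405, 7694031) (g = Mul(Rational(-1, 2), Add(Rational(3657679, 7694031), Add(5726, -6645))) = Mul(Rational(-1, 2), Add(Rational(3657679, 7694031), -919)) = Mul(Rational(-1, 2), Rational(-7067156810, 7694031)) = Rational(3533578405, 7694031) ≈ 459.26)
N = 5312
Add(Mul(g, Pow(N, -1)), Mul(32825, Pow(-31346, -1))) = Add(Mul(Rational(3533578405, 7694031), Pow(5312, -1)), Mul(32825, Pow(-31346, -1))) = Add(Mul(Rational(3533578405, 7694031), Rational(1, 5312)), Mul(32825, Rational(-1, 31346))) = Add(Rational(3533578405, 40870692672), Rational(-32825, 31346)) = Rational(-615408469137635, 640566366248256)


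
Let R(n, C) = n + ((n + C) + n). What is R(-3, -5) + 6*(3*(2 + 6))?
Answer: 130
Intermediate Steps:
R(n, C) = C + 3*n (R(n, C) = n + ((C + n) + n) = n + (C + 2*n) = C + 3*n)
R(-3, -5) + 6*(3*(2 + 6)) = (-5 + 3*(-3)) + 6*(3*(2 + 6)) = (-5 - 9) + 6*(3*8) = -14 + 6*24 = -14 + 144 = 130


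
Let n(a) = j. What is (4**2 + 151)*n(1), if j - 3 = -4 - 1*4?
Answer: -835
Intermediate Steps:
j = -5 (j = 3 + (-4 - 1*4) = 3 + (-4 - 4) = 3 - 8 = -5)
n(a) = -5
(4**2 + 151)*n(1) = (4**2 + 151)*(-5) = (16 + 151)*(-5) = 167*(-5) = -835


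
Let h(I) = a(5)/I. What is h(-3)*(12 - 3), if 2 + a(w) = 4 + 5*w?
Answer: -81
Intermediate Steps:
a(w) = 2 + 5*w (a(w) = -2 + (4 + 5*w) = 2 + 5*w)
h(I) = 27/I (h(I) = (2 + 5*5)/I = (2 + 25)/I = 27/I)
h(-3)*(12 - 3) = (27/(-3))*(12 - 3) = (27*(-⅓))*9 = -9*9 = -81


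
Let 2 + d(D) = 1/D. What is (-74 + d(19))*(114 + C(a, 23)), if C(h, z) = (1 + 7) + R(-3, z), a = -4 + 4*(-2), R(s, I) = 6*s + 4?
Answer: -155844/19 ≈ -8202.3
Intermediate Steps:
R(s, I) = 4 + 6*s
d(D) = -2 + 1/D
a = -12 (a = -4 - 8 = -12)
C(h, z) = -6 (C(h, z) = (1 + 7) + (4 + 6*(-3)) = 8 + (4 - 18) = 8 - 14 = -6)
(-74 + d(19))*(114 + C(a, 23)) = (-74 + (-2 + 1/19))*(114 - 6) = (-74 + (-2 + 1/19))*108 = (-74 - 37/19)*108 = -1443/19*108 = -155844/19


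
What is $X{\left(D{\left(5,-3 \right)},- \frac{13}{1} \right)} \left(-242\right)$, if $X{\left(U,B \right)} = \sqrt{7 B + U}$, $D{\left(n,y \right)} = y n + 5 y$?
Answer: $- 2662 i \approx - 2662.0 i$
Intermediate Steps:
$D{\left(n,y \right)} = 5 y + n y$ ($D{\left(n,y \right)} = n y + 5 y = 5 y + n y$)
$X{\left(U,B \right)} = \sqrt{U + 7 B}$
$X{\left(D{\left(5,-3 \right)},- \frac{13}{1} \right)} \left(-242\right) = \sqrt{- 3 \left(5 + 5\right) + 7 \left(- \frac{13}{1}\right)} \left(-242\right) = \sqrt{\left(-3\right) 10 + 7 \left(\left(-13\right) 1\right)} \left(-242\right) = \sqrt{-30 + 7 \left(-13\right)} \left(-242\right) = \sqrt{-30 - 91} \left(-242\right) = \sqrt{-121} \left(-242\right) = 11 i \left(-242\right) = - 2662 i$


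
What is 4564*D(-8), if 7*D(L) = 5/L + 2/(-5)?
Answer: -6683/10 ≈ -668.30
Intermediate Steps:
D(L) = -2/35 + 5/(7*L) (D(L) = (5/L + 2/(-5))/7 = (5/L + 2*(-1/5))/7 = (5/L - 2/5)/7 = (-2/5 + 5/L)/7 = -2/35 + 5/(7*L))
4564*D(-8) = 4564*((1/35)*(25 - 2*(-8))/(-8)) = 4564*((1/35)*(-1/8)*(25 + 16)) = 4564*((1/35)*(-1/8)*41) = 4564*(-41/280) = -6683/10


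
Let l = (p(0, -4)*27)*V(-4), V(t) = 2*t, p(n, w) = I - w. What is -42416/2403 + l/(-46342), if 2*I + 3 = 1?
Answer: -982042564/55679913 ≈ -17.637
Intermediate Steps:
I = -1 (I = -3/2 + (½)*1 = -3/2 + ½ = -1)
p(n, w) = -1 - w
l = -648 (l = ((-1 - 1*(-4))*27)*(2*(-4)) = ((-1 + 4)*27)*(-8) = (3*27)*(-8) = 81*(-8) = -648)
-42416/2403 + l/(-46342) = -42416/2403 - 648/(-46342) = -42416*1/2403 - 648*(-1/46342) = -42416/2403 + 324/23171 = -982042564/55679913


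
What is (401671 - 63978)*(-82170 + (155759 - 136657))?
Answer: -21297622124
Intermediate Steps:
(401671 - 63978)*(-82170 + (155759 - 136657)) = 337693*(-82170 + 19102) = 337693*(-63068) = -21297622124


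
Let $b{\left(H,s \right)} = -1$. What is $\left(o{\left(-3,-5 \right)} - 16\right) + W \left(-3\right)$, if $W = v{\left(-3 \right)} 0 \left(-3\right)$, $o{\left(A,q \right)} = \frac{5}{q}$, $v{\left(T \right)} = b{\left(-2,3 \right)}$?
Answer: $-17$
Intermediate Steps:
$v{\left(T \right)} = -1$
$W = 0$ ($W = \left(-1\right) 0 \left(-3\right) = 0 \left(-3\right) = 0$)
$\left(o{\left(-3,-5 \right)} - 16\right) + W \left(-3\right) = \left(\frac{5}{-5} - 16\right) + 0 \left(-3\right) = \left(5 \left(- \frac{1}{5}\right) - 16\right) + 0 = \left(-1 - 16\right) + 0 = -17 + 0 = -17$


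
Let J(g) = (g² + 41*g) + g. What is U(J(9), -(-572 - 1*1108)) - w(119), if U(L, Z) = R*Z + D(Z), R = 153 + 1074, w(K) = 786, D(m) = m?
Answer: 2062254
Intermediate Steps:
R = 1227
J(g) = g² + 42*g
U(L, Z) = 1228*Z (U(L, Z) = 1227*Z + Z = 1228*Z)
U(J(9), -(-572 - 1*1108)) - w(119) = 1228*(-(-572 - 1*1108)) - 1*786 = 1228*(-(-572 - 1108)) - 786 = 1228*(-1*(-1680)) - 786 = 1228*1680 - 786 = 2063040 - 786 = 2062254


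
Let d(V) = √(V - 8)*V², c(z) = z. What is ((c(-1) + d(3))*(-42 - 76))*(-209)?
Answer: -24662 + 221958*I*√5 ≈ -24662.0 + 4.9631e+5*I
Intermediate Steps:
d(V) = V²*√(-8 + V) (d(V) = √(-8 + V)*V² = V²*√(-8 + V))
((c(-1) + d(3))*(-42 - 76))*(-209) = ((-1 + 3²*√(-8 + 3))*(-42 - 76))*(-209) = ((-1 + 9*√(-5))*(-118))*(-209) = ((-1 + 9*(I*√5))*(-118))*(-209) = ((-1 + 9*I*√5)*(-118))*(-209) = (118 - 1062*I*√5)*(-209) = -24662 + 221958*I*√5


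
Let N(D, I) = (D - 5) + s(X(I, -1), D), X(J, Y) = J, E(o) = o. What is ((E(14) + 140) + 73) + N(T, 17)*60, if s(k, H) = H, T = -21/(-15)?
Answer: 95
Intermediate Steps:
T = 7/5 (T = -21*(-1/15) = 7/5 ≈ 1.4000)
N(D, I) = -5 + 2*D (N(D, I) = (D - 5) + D = (-5 + D) + D = -5 + 2*D)
((E(14) + 140) + 73) + N(T, 17)*60 = ((14 + 140) + 73) + (-5 + 2*(7/5))*60 = (154 + 73) + (-5 + 14/5)*60 = 227 - 11/5*60 = 227 - 132 = 95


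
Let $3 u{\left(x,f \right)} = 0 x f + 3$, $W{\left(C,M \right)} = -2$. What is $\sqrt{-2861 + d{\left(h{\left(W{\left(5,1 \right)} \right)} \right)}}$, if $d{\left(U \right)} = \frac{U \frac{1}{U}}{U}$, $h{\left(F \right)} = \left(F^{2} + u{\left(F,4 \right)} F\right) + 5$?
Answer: $\frac{i \sqrt{140182}}{7} \approx 53.487 i$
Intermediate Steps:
$u{\left(x,f \right)} = 1$ ($u{\left(x,f \right)} = \frac{0 x f + 3}{3} = \frac{0 f + 3}{3} = \frac{0 + 3}{3} = \frac{1}{3} \cdot 3 = 1$)
$h{\left(F \right)} = 5 + F + F^{2}$ ($h{\left(F \right)} = \left(F^{2} + 1 F\right) + 5 = \left(F^{2} + F\right) + 5 = \left(F + F^{2}\right) + 5 = 5 + F + F^{2}$)
$d{\left(U \right)} = \frac{1}{U}$ ($d{\left(U \right)} = 1 \frac{1}{U} = \frac{1}{U}$)
$\sqrt{-2861 + d{\left(h{\left(W{\left(5,1 \right)} \right)} \right)}} = \sqrt{-2861 + \frac{1}{5 - 2 + \left(-2\right)^{2}}} = \sqrt{-2861 + \frac{1}{5 - 2 + 4}} = \sqrt{-2861 + \frac{1}{7}} = \sqrt{- \frac{20026}{7}} = \frac{i \sqrt{140182}}{7}$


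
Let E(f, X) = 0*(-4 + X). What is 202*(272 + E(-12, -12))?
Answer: 54944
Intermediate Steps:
E(f, X) = 0
202*(272 + E(-12, -12)) = 202*(272 + 0) = 202*272 = 54944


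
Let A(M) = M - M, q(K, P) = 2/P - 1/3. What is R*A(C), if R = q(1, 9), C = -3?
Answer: 0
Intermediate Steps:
q(K, P) = -⅓ + 2/P (q(K, P) = 2/P - 1*⅓ = 2/P - ⅓ = -⅓ + 2/P)
R = -⅑ (R = (⅓)*(6 - 1*9)/9 = (⅓)*(⅑)*(6 - 9) = (⅓)*(⅑)*(-3) = -⅑ ≈ -0.11111)
A(M) = 0
R*A(C) = -⅑*0 = 0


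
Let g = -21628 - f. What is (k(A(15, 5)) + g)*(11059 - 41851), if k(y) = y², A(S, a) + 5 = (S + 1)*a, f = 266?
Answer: 500955048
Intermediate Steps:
A(S, a) = -5 + a*(1 + S) (A(S, a) = -5 + (S + 1)*a = -5 + (1 + S)*a = -5 + a*(1 + S))
g = -21894 (g = -21628 - 1*266 = -21628 - 266 = -21894)
(k(A(15, 5)) + g)*(11059 - 41851) = ((-5 + 5 + 15*5)² - 21894)*(11059 - 41851) = ((-5 + 5 + 75)² - 21894)*(-30792) = (75² - 21894)*(-30792) = (5625 - 21894)*(-30792) = -16269*(-30792) = 500955048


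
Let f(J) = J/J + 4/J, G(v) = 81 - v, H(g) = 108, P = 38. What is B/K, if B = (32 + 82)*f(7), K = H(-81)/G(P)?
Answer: 8987/126 ≈ 71.325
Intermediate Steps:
f(J) = 1 + 4/J
K = 108/43 (K = 108/(81 - 1*38) = 108/(81 - 38) = 108/43 ≈ 2.5116)
B = 1254/7 (B = (32 + 82)*((4 + 7)/7) = 114*((⅐)*11) = 114*(11/7) = 1254/7 ≈ 179.14)
B/K = 1254/(7*(108/43)) = (1254/7)*(43/108) = 8987/126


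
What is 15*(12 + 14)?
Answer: 390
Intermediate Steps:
15*(12 + 14) = 15*26 = 390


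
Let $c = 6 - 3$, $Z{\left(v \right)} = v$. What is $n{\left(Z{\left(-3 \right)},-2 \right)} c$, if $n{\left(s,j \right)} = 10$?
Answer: $30$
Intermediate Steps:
$c = 3$ ($c = 6 + \left(-4 + 1\right) = 6 - 3 = 3$)
$n{\left(Z{\left(-3 \right)},-2 \right)} c = 10 \cdot 3 = 30$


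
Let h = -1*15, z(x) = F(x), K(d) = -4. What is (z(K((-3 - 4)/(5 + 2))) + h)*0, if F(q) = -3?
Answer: 0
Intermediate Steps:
z(x) = -3
h = -15
(z(K((-3 - 4)/(5 + 2))) + h)*0 = (-3 - 15)*0 = -18*0 = 0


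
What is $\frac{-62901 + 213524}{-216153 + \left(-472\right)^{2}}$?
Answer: $\frac{150623}{6631} \approx 22.715$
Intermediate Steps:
$\frac{-62901 + 213524}{-216153 + \left(-472\right)^{2}} = \frac{150623}{-216153 + 222784} = \frac{150623}{6631}$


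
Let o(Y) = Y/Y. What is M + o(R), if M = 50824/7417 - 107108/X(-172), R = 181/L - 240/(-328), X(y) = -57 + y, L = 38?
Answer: 807757225/1698493 ≈ 475.57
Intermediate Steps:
R = 8561/1558 (R = 181/38 - 240/(-328) = 181*(1/38) - 240*(-1/328) = 181/38 + 30/41 = 8561/1558 ≈ 5.4949)
M = 806058732/1698493 (M = 50824/7417 - 107108/(-57 - 172) = 50824*(1/7417) - 107108/(-229) = 50824/7417 - 107108*(-1/229) = 50824/7417 + 107108/229 = 806058732/1698493 ≈ 474.57)
o(Y) = 1
M + o(R) = 806058732/1698493 + 1 = 807757225/1698493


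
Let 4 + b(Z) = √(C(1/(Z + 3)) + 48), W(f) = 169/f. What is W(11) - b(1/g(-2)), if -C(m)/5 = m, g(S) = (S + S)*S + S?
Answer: 213/11 - 21*√38/19 ≈ 12.550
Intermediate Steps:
g(S) = S + 2*S² (g(S) = (2*S)*S + S = 2*S² + S = S + 2*S²)
C(m) = -5*m
b(Z) = -4 + √(48 - 5/(3 + Z)) (b(Z) = -4 + √(-5/(Z + 3) + 48) = -4 + √(-5/(3 + Z) + 48) = -4 + √(48 - 5/(3 + Z)))
W(11) - b(1/g(-2)) = 169/11 - (-4 + √((139 + 48/((-2*(1 + 2*(-2)))))/(3 + 1/(-2*(1 + 2*(-2)))))) = 169*(1/11) - (-4 + √((139 + 48/((-2*(1 - 4))))/(3 + 1/(-2*(1 - 4))))) = 169/11 - (-4 + √((139 + 48/((-2*(-3))))/(3 + 1/(-2*(-3))))) = 169/11 - (-4 + √((139 + 48/6)/(3 + 1/6))) = 169/11 - (-4 + √((139 + 48*(⅙))/(3 + ⅙))) = 169/11 - (-4 + √((139 + 8)/(19/6))) = 169/11 - (-4 + √((6/19)*147)) = 169/11 - (-4 + √(882/19)) = 169/11 - (-4 + 21*√38/19) = 169/11 + (4 - 21*√38/19) = 213/11 - 21*√38/19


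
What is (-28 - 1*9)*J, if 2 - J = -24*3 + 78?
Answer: 148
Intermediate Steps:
J = -4 (J = 2 - (-24*3 + 78) = 2 - (-72 + 78) = 2 - 1*6 = 2 - 6 = -4)
(-28 - 1*9)*J = (-28 - 1*9)*(-4) = (-28 - 9)*(-4) = -37*(-4) = 148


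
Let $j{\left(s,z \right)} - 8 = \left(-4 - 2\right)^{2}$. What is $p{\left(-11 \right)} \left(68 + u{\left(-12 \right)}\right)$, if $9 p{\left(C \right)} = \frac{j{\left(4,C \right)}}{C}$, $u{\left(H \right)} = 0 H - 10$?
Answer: $- \frac{232}{9} \approx -25.778$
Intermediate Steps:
$j{\left(s,z \right)} = 44$ ($j{\left(s,z \right)} = 8 + \left(-4 - 2\right)^{2} = 8 + \left(-6\right)^{2} = 8 + 36 = 44$)
$u{\left(H \right)} = -10$ ($u{\left(H \right)} = 0 - 10 = -10$)
$p{\left(C \right)} = \frac{44}{9 C}$ ($p{\left(C \right)} = \frac{44 \frac{1}{C}}{9} = \frac{44}{9 C}$)
$p{\left(-11 \right)} \left(68 + u{\left(-12 \right)}\right) = \frac{44}{9 \left(-11\right)} \left(68 - 10\right) = \frac{44}{9} \left(- \frac{1}{11}\right) 58 = \left(- \frac{4}{9}\right) 58 = - \frac{232}{9}$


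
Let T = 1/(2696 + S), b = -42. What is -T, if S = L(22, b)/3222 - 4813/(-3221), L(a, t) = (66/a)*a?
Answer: -1729677/4665829204 ≈ -0.00037071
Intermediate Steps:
L(a, t) = 66
S = 2620012/1729677 (S = 66/3222 - 4813/(-3221) = 66*(1/3222) - 4813*(-1/3221) = 11/537 + 4813/3221 = 2620012/1729677 ≈ 1.5147)
T = 1729677/4665829204 (T = 1/(2696 + 2620012/1729677) = 1/(4665829204/1729677) = 1729677/4665829204 ≈ 0.00037071)
-T = -1*1729677/4665829204 = -1729677/4665829204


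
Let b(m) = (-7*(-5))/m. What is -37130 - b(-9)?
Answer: -334135/9 ≈ -37126.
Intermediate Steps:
b(m) = 35/m
-37130 - b(-9) = -37130 - 35/(-9) = -37130 - 35*(-1)/9 = -37130 - 1*(-35/9) = -37130 + 35/9 = -334135/9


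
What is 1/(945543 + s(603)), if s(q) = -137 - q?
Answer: 1/944803 ≈ 1.0584e-6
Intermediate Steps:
1/(945543 + s(603)) = 1/(945543 + (-137 - 1*603)) = 1/(945543 + (-137 - 603)) = 1/(945543 - 740) = 1/944803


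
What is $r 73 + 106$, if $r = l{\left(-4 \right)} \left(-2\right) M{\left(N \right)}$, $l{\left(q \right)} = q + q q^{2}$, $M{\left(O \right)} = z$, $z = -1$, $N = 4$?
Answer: $-9822$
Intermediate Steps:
$M{\left(O \right)} = -1$
$l{\left(q \right)} = q + q^{3}$
$r = -136$ ($r = \left(-4 + \left(-4\right)^{3}\right) \left(-2\right) \left(-1\right) = \left(-4 - 64\right) \left(-2\right) \left(-1\right) = \left(-68\right) \left(-2\right) \left(-1\right) = 136 \left(-1\right) = -136$)
$r 73 + 106 = \left(-136\right) 73 + 106 = -9928 + 106 = -9822$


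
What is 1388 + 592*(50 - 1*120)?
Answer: -40052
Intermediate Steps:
1388 + 592*(50 - 1*120) = 1388 + 592*(50 - 120) = 1388 + 592*(-70) = 1388 - 41440 = -40052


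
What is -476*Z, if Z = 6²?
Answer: -17136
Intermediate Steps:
Z = 36
-476*Z = -476*36 = -17136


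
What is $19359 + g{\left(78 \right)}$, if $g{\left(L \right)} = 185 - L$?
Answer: $19466$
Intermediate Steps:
$19359 + g{\left(78 \right)} = 19359 + \left(185 - 78\right) = 19359 + 107 = 19466$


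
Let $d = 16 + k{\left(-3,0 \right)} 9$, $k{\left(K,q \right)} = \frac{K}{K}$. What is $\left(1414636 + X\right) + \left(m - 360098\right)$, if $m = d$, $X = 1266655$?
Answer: $2321218$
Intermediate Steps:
$k{\left(K,q \right)} = 1$
$d = 25$ ($d = 16 + 1 \cdot 9 = 16 + 9 = 25$)
$m = 25$
$\left(1414636 + X\right) + \left(m - 360098\right) = \left(1414636 + 1266655\right) + \left(25 - 360098\right) = 2681291 + \left(25 - 360098\right) = 2681291 - 360073 = 2321218$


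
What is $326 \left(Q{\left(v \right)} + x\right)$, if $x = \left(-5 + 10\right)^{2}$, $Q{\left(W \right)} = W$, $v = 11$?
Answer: $11736$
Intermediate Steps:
$x = 25$ ($x = 5^{2} = 25$)
$326 \left(Q{\left(v \right)} + x\right) = 326 \left(11 + 25\right) = 326 \cdot 36 = 11736$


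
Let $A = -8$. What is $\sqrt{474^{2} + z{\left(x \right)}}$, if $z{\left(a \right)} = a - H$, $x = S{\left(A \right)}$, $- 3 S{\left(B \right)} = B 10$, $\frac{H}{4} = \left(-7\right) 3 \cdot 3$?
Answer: $\frac{4 \sqrt{126537}}{3} \approx 474.29$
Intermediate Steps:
$H = -252$ ($H = 4 \left(-7\right) 3 \cdot 3 = 4 \left(\left(-21\right) 3\right) = 4 \left(-63\right) = -252$)
$S{\left(B \right)} = - \frac{10 B}{3}$ ($S{\left(B \right)} = - \frac{B 10}{3} = - \frac{10 B}{3}$)
$x = \frac{80}{3}$ ($x = \left(- \frac{10}{3}\right) \left(-8\right) = \frac{80}{3} \approx 26.667$)
$z{\left(a \right)} = 252 + a$ ($z{\left(a \right)} = a - -252 = a + 252 = 252 + a$)
$\sqrt{474^{2} + z{\left(x \right)}} = \sqrt{474^{2} + \left(252 + \frac{80}{3}\right)} = \sqrt{224676 + \frac{836}{3}} = \sqrt{\frac{674864}{3}} = \frac{4 \sqrt{126537}}{3}$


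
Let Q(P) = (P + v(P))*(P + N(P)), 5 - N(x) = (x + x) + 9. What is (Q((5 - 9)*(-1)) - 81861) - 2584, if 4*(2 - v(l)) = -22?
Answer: -84537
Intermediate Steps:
N(x) = -4 - 2*x (N(x) = 5 - ((x + x) + 9) = 5 - (2*x + 9) = 5 - (9 + 2*x) = 5 + (-9 - 2*x) = -4 - 2*x)
v(l) = 15/2 (v(l) = 2 - ¼*(-22) = 2 + 11/2 = 15/2)
Q(P) = (-4 - P)*(15/2 + P) (Q(P) = (P + 15/2)*(P + (-4 - 2*P)) = (15/2 + P)*(-4 - P) = (-4 - P)*(15/2 + P))
(Q((5 - 9)*(-1)) - 81861) - 2584 = ((-30 - ((5 - 9)*(-1))² - 23*(5 - 9)*(-1)/2) - 81861) - 2584 = ((-30 - (-4*(-1))² - (-46)*(-1)) - 81861) - 2584 = ((-30 - 1*4² - 23/2*4) - 81861) - 2584 = ((-30 - 1*16 - 46) - 81861) - 2584 = ((-30 - 16 - 46) - 81861) - 2584 = (-92 - 81861) - 2584 = -81953 - 2584 = -84537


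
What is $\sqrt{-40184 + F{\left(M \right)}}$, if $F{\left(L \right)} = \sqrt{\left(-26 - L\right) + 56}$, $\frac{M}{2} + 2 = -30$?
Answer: $\sqrt{-40184 + \sqrt{94}} \approx 200.44 i$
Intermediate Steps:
$M = -64$ ($M = -4 + 2 \left(-30\right) = -4 - 60 = -64$)
$F{\left(L \right)} = \sqrt{30 - L}$
$\sqrt{-40184 + F{\left(M \right)}} = \sqrt{-40184 + \sqrt{30 - -64}} = \sqrt{-40184 + \sqrt{30 + 64}} = \sqrt{-40184 + \sqrt{94}}$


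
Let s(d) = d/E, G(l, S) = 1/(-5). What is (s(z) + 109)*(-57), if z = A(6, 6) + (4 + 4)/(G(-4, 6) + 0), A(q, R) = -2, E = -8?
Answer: -26049/4 ≈ -6512.3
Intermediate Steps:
G(l, S) = -⅕
z = -42 (z = -2 + (4 + 4)/(-⅕ + 0) = -2 + 8/(-⅕) = -2 + 8*(-5) = -2 - 40 = -42)
s(d) = -d/8 (s(d) = d/(-8) = d*(-⅛) = -d/8)
(s(z) + 109)*(-57) = (-⅛*(-42) + 109)*(-57) = (21/4 + 109)*(-57) = (457/4)*(-57) = -26049/4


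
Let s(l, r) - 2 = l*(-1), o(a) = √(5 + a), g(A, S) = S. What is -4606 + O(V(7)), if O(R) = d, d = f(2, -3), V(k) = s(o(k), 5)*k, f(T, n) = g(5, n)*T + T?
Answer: -4610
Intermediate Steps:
f(T, n) = T + T*n (f(T, n) = n*T + T = T*n + T = T + T*n)
s(l, r) = 2 - l (s(l, r) = 2 + l*(-1) = 2 - l)
V(k) = k*(2 - √(5 + k)) (V(k) = (2 - √(5 + k))*k = k*(2 - √(5 + k)))
d = -4 (d = 2*(1 - 3) = 2*(-2) = -4)
O(R) = -4
-4606 + O(V(7)) = -4606 - 4 = -4610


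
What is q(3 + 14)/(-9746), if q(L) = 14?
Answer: -7/4873 ≈ -0.0014365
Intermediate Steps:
q(3 + 14)/(-9746) = 14/(-9746) = 14*(-1/9746) = -7/4873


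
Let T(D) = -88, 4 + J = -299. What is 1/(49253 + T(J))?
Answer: 1/49165 ≈ 2.0340e-5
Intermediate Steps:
J = -303 (J = -4 - 299 = -303)
1/(49253 + T(J)) = 1/(49253 - 88) = 1/49165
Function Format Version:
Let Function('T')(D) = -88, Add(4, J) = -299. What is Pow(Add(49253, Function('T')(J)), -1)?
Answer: Rational(1, 49165) ≈ 2.0340e-5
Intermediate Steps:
J = -303 (J = Add(-4, -299) = -303)
Pow(Add(49253, Function('T')(J)), -1) = Pow(Add(49253, -88), -1) = Pow(49165, -1) = Rational(1, 49165)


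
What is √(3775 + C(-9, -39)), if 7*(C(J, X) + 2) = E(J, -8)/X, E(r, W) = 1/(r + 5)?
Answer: √1124791941/546 ≈ 61.425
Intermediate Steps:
E(r, W) = 1/(5 + r)
C(J, X) = -2 + 1/(7*X*(5 + J)) (C(J, X) = -2 + (1/((5 + J)*X))/7 = -2 + (1/(X*(5 + J)))/7 = -2 + 1/(7*X*(5 + J)))
√(3775 + C(-9, -39)) = √(3775 + (⅐)*(1 - 14*(-39)*(5 - 9))/(-39*(5 - 9))) = √(3775 + (⅐)*(-1/39)*(1 - 14*(-39)*(-4))/(-4)) = √(3775 + (⅐)*(-1/39)*(-¼)*(1 - 2184)) = √(3775 + (⅐)*(-1/39)*(-¼)*(-2183)) = √(3775 - 2183/1092) = √(4120117/1092) = √1124791941/546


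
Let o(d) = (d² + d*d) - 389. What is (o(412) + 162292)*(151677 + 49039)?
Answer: 100637195956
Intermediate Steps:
o(d) = -389 + 2*d² (o(d) = (d² + d²) - 389 = 2*d² - 389 = -389 + 2*d²)
(o(412) + 162292)*(151677 + 49039) = ((-389 + 2*412²) + 162292)*(151677 + 49039) = ((-389 + 2*169744) + 162292)*200716 = ((-389 + 339488) + 162292)*200716 = (339099 + 162292)*200716 = 501391*200716 = 100637195956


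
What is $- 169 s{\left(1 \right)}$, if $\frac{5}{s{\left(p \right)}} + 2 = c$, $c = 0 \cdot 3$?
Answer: $\frac{845}{2} \approx 422.5$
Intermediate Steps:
$c = 0$
$s{\left(p \right)} = - \frac{5}{2}$ ($s{\left(p \right)} = \frac{5}{-2 + 0} = \frac{5}{-2} = 5 \left(- \frac{1}{2}\right) = - \frac{5}{2}$)
$- 169 s{\left(1 \right)} = \left(-169\right) \left(- \frac{5}{2}\right) = \frac{845}{2}$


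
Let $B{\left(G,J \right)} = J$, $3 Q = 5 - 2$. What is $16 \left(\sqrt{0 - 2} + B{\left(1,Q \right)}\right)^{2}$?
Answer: $-16 + 32 i \sqrt{2} \approx -16.0 + 45.255 i$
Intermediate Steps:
$Q = 1$ ($Q = \frac{5 - 2}{3} = \frac{1}{3} \cdot 3 = 1$)
$16 \left(\sqrt{0 - 2} + B{\left(1,Q \right)}\right)^{2} = 16 \left(\sqrt{0 - 2} + 1\right)^{2} = 16 \left(\sqrt{-2} + 1\right)^{2} = 16 \left(i \sqrt{2} + 1\right)^{2} = 16 \left(1 + i \sqrt{2}\right)^{2}$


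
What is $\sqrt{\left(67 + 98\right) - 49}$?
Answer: $2 \sqrt{29} \approx 10.77$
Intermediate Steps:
$\sqrt{\left(67 + 98\right) - 49} = \sqrt{165 - 49} = \sqrt{116} = 2 \sqrt{29}$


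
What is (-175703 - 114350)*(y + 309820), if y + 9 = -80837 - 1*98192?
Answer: -37933711446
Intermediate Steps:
y = -179038 (y = -9 + (-80837 - 1*98192) = -9 + (-80837 - 98192) = -9 - 179029 = -179038)
(-175703 - 114350)*(y + 309820) = (-175703 - 114350)*(-179038 + 309820) = -290053*130782 = -37933711446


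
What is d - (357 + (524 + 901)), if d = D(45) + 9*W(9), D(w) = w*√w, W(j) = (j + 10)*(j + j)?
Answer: 1296 + 135*√5 ≈ 1597.9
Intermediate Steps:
W(j) = 2*j*(10 + j) (W(j) = (10 + j)*(2*j) = 2*j*(10 + j))
D(w) = w^(3/2)
d = 3078 + 135*√5 (d = 45^(3/2) + 9*(2*9*(10 + 9)) = 135*√5 + 9*(2*9*19) = 135*√5 + 9*342 = 135*√5 + 3078 = 3078 + 135*√5 ≈ 3379.9)
d - (357 + (524 + 901)) = (3078 + 135*√5) - (357 + (524 + 901)) = (3078 + 135*√5) - (357 + 1425) = (3078 + 135*√5) - 1*1782 = (3078 + 135*√5) - 1782 = 1296 + 135*√5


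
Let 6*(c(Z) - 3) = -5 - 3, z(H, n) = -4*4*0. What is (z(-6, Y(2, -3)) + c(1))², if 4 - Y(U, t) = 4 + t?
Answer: 25/9 ≈ 2.7778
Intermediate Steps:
Y(U, t) = -t (Y(U, t) = 4 - (4 + t) = 4 + (-4 - t) = -t)
z(H, n) = 0 (z(H, n) = -16*0 = 0)
c(Z) = 5/3 (c(Z) = 3 + (-5 - 3)/6 = 3 + (⅙)*(-8) = 3 - 4/3 = 5/3)
(z(-6, Y(2, -3)) + c(1))² = (0 + 5/3)² = (5/3)² = 25/9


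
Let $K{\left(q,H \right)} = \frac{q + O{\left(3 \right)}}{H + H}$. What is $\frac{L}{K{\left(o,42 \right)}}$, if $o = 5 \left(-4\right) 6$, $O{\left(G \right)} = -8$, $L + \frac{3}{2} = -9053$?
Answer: $\frac{380289}{64} \approx 5942.0$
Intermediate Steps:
$L = - \frac{18109}{2}$ ($L = - \frac{3}{2} - 9053 = - \frac{18109}{2} \approx -9054.5$)
$o = -120$ ($o = \left(-20\right) 6 = -120$)
$K{\left(q,H \right)} = \frac{-8 + q}{2 H}$ ($K{\left(q,H \right)} = \frac{q - 8}{H + H} = \frac{-8 + q}{2 H}$)
$\frac{L}{K{\left(o,42 \right)}} = - \frac{18109}{2 \frac{-8 - 120}{2 \cdot 42}} = - \frac{18109}{2 \cdot \frac{1}{2} \cdot \frac{1}{42} \left(-128\right)} = - \frac{18109}{2 \left(- \frac{32}{21}\right)} = \left(- \frac{18109}{2}\right) \left(- \frac{21}{32}\right) = \frac{380289}{64}$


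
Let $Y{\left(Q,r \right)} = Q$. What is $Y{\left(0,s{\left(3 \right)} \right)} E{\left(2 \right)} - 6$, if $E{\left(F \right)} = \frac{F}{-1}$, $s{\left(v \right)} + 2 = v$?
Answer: $-6$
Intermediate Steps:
$s{\left(v \right)} = -2 + v$
$E{\left(F \right)} = - F$ ($E{\left(F \right)} = F \left(-1\right) = - F$)
$Y{\left(0,s{\left(3 \right)} \right)} E{\left(2 \right)} - 6 = 0 \left(\left(-1\right) 2\right) - 6 = 0 \left(-2\right) - 6 = 0 - 6 = -6$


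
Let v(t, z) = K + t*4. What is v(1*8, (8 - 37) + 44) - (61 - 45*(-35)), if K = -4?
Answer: -1608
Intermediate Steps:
v(t, z) = -4 + 4*t (v(t, z) = -4 + t*4 = -4 + 4*t)
v(1*8, (8 - 37) + 44) - (61 - 45*(-35)) = (-4 + 4*(1*8)) - (61 - 45*(-35)) = (-4 + 4*8) - (61 + 1575) = (-4 + 32) - 1*1636 = 28 - 1636 = -1608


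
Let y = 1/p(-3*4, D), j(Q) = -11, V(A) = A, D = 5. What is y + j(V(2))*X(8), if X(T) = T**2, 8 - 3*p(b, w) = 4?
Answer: -2813/4 ≈ -703.25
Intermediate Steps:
p(b, w) = 4/3 (p(b, w) = 8/3 - 1/3*4 = 8/3 - 4/3 = 4/3)
y = 3/4 (y = 1/(4/3) = 3/4 ≈ 0.75000)
y + j(V(2))*X(8) = 3/4 - 11*8**2 = 3/4 - 11*64 = 3/4 - 704 = -2813/4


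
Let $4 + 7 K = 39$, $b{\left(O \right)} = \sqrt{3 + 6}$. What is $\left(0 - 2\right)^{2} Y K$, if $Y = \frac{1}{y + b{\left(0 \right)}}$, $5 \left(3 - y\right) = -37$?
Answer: $\frac{100}{67} \approx 1.4925$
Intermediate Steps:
$y = \frac{52}{5}$ ($y = 3 - - \frac{37}{5} = 3 + \frac{37}{5} = \frac{52}{5} \approx 10.4$)
$b{\left(O \right)} = 3$ ($b{\left(O \right)} = \sqrt{9} = 3$)
$K = 5$ ($K = - \frac{4}{7} + \frac{1}{7} \cdot 39 = - \frac{4}{7} + \frac{39}{7} = 5$)
$Y = \frac{5}{67}$ ($Y = \frac{1}{\frac{52}{5} + 3} = \frac{1}{\frac{67}{5}} = \frac{5}{67} \approx 0.074627$)
$\left(0 - 2\right)^{2} Y K = \left(0 - 2\right)^{2} \cdot \frac{5}{67} \cdot 5 = \left(-2\right)^{2} \cdot \frac{5}{67} \cdot 5 = 4 \cdot \frac{5}{67} \cdot 5 = \frac{20}{67} \cdot 5 = \frac{100}{67}$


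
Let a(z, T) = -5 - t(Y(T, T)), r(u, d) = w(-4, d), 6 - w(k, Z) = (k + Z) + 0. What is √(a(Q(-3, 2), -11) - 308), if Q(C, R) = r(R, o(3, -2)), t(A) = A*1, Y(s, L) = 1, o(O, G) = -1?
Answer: I*√314 ≈ 17.72*I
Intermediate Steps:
t(A) = A
w(k, Z) = 6 - Z - k (w(k, Z) = 6 - ((k + Z) + 0) = 6 - ((Z + k) + 0) = 6 - (Z + k) = 6 + (-Z - k) = 6 - Z - k)
r(u, d) = 10 - d (r(u, d) = 6 - d - 1*(-4) = 6 - d + 4 = 10 - d)
Q(C, R) = 11 (Q(C, R) = 10 - 1*(-1) = 10 + 1 = 11)
a(z, T) = -6 (a(z, T) = -5 - 1*1 = -5 - 1 = -6)
√(a(Q(-3, 2), -11) - 308) = √(-6 - 308) = √(-314) = I*√314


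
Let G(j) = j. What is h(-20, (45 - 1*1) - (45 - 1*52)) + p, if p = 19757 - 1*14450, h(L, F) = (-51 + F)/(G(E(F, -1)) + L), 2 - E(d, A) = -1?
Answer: 5307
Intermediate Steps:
E(d, A) = 3 (E(d, A) = 2 - 1*(-1) = 2 + 1 = 3)
h(L, F) = (-51 + F)/(3 + L)
p = 5307 (p = 19757 - 14450 = 5307)
h(-20, (45 - 1*1) - (45 - 1*52)) + p = (-51 + ((45 - 1*1) - (45 - 1*52)))/(3 - 20) + 5307 = (-51 + ((45 - 1) - (45 - 52)))/(-17) + 5307 = -(-51 + (44 - 1*(-7)))/17 + 5307 = -(-51 + (44 + 7))/17 + 5307 = -(-51 + 51)/17 + 5307 = -1/17*0 + 5307 = 0 + 5307 = 5307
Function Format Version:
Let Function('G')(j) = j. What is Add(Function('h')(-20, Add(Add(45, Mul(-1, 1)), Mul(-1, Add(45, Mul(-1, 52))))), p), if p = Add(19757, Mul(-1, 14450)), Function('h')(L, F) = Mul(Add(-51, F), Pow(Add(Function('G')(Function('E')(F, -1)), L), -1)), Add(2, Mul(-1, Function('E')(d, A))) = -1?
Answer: 5307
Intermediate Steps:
Function('E')(d, A) = 3 (Function('E')(d, A) = Add(2, Mul(-1, -1)) = Add(2, 1) = 3)
Function('h')(L, F) = Mul(Pow(Add(3, L), -1), Add(-51, F)) (Function('h')(L, F) = Mul(Add(-51, F), Pow(Add(3, L), -1)) = Mul(Pow(Add(3, L), -1), Add(-51, F)))
p = 5307 (p = Add(19757, -14450) = 5307)
Add(Function('h')(-20, Add(Add(45, Mul(-1, 1)), Mul(-1, Add(45, Mul(-1, 52))))), p) = Add(Mul(Pow(Add(3, -20), -1), Add(-51, Add(Add(45, Mul(-1, 1)), Mul(-1, Add(45, Mul(-1, 52)))))), 5307) = Add(Mul(Pow(-17, -1), Add(-51, Add(Add(45, -1), Mul(-1, Add(45, -52))))), 5307) = Add(Mul(Rational(-1, 17), Add(-51, Add(44, Mul(-1, -7)))), 5307) = Add(Mul(Rational(-1, 17), Add(-51, Add(44, 7))), 5307) = Add(Mul(Rational(-1, 17), Add(-51, 51)), 5307) = Add(Mul(Rational(-1, 17), 0), 5307) = Add(0, 5307) = 5307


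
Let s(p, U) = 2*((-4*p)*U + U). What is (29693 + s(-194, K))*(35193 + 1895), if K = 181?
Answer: 11533144096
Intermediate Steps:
s(p, U) = 2*U - 8*U*p (s(p, U) = 2*(-4*U*p + U) = 2*(U - 4*U*p) = 2*U - 8*U*p)
(29693 + s(-194, K))*(35193 + 1895) = (29693 + 2*181*(1 - 4*(-194)))*(35193 + 1895) = (29693 + 2*181*(1 + 776))*37088 = (29693 + 2*181*777)*37088 = (29693 + 281274)*37088 = 310967*37088 = 11533144096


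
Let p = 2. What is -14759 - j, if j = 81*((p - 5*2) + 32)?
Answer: -16703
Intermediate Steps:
j = 1944 (j = 81*((2 - 5*2) + 32) = 81*((2 - 10) + 32) = 81*(-8 + 32) = 81*24 = 1944)
-14759 - j = -14759 - 1*1944 = -14759 - 1944 = -16703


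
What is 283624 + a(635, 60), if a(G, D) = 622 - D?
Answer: 284186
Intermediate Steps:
283624 + a(635, 60) = 283624 + (622 - 1*60) = 283624 + (622 - 60) = 283624 + 562 = 284186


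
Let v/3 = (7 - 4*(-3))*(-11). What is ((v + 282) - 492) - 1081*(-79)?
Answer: 84562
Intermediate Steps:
v = -627 (v = 3*((7 - 4*(-3))*(-11)) = 3*((7 + 12)*(-11)) = 3*(19*(-11)) = 3*(-209) = -627)
((v + 282) - 492) - 1081*(-79) = ((-627 + 282) - 492) - 1081*(-79) = (-345 - 492) + 85399 = -837 + 85399 = 84562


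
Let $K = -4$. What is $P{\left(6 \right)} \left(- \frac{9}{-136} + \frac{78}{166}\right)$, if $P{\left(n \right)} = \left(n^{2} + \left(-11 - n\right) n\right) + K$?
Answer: $- \frac{211785}{5644} \approx -37.524$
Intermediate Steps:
$P{\left(n \right)} = -4 + n^{2} + n \left(-11 - n\right)$ ($P{\left(n \right)} = \left(n^{2} + \left(-11 - n\right) n\right) - 4 = \left(n^{2} + n \left(-11 - n\right)\right) - 4 = -4 + n^{2} + n \left(-11 - n\right)$)
$P{\left(6 \right)} \left(- \frac{9}{-136} + \frac{78}{166}\right) = \left(-4 - 66\right) \left(- \frac{9}{-136} + \frac{78}{166}\right) = \left(-4 - 66\right) \left(\left(-9\right) \left(- \frac{1}{136}\right) + 78 \cdot \frac{1}{166}\right) = - 70 \left(\frac{9}{136} + \frac{39}{83}\right) = \left(-70\right) \frac{6051}{11288} = - \frac{211785}{5644}$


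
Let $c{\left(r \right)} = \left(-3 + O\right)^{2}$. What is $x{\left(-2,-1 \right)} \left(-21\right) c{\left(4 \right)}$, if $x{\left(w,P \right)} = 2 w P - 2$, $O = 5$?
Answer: $-168$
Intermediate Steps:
$c{\left(r \right)} = 4$ ($c{\left(r \right)} = \left(-3 + 5\right)^{2} = 2^{2} = 4$)
$x{\left(w,P \right)} = -2 + 2 P w$ ($x{\left(w,P \right)} = 2 P w - 2 = -2 + 2 P w$)
$x{\left(-2,-1 \right)} \left(-21\right) c{\left(4 \right)} = \left(-2 + 2 \left(-1\right) \left(-2\right)\right) \left(-21\right) 4 = \left(-2 + 4\right) \left(-21\right) 4 = 2 \left(-21\right) 4 = \left(-42\right) 4 = -168$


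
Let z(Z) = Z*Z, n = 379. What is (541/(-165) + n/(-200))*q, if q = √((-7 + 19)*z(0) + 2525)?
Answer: -34147*√101/1320 ≈ -259.98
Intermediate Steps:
z(Z) = Z²
q = 5*√101 (q = √((-7 + 19)*0² + 2525) = √(12*0 + 2525) = √(0 + 2525) = √2525 = 5*√101 ≈ 50.249)
(541/(-165) + n/(-200))*q = (541/(-165) + 379/(-200))*(5*√101) = (541*(-1/165) + 379*(-1/200))*(5*√101) = (-541/165 - 379/200)*(5*√101) = -34147*√101/1320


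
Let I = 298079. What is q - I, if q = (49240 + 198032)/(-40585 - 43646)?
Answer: -8369246507/28077 ≈ -2.9808e+5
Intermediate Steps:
q = -82424/28077 (q = 247272/(-84231) = 247272*(-1/84231) = -82424/28077 ≈ -2.9356)
q - I = -82424/28077 - 1*298079 = -82424/28077 - 298079 = -8369246507/28077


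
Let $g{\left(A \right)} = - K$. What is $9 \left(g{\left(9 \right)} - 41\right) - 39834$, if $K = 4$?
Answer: $-40239$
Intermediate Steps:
$g{\left(A \right)} = -4$ ($g{\left(A \right)} = \left(-1\right) 4 = -4$)
$9 \left(g{\left(9 \right)} - 41\right) - 39834 = 9 \left(-4 - 41\right) - 39834 = 9 \left(-45\right) - 39834 = -405 - 39834 = -40239$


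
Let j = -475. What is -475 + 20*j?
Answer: -9975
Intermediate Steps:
-475 + 20*j = -475 + 20*(-475) = -475 - 9500 = -9975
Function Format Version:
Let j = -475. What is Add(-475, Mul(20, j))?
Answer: -9975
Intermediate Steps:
Add(-475, Mul(20, j)) = Add(-475, Mul(20, -475)) = Add(-475, -9500) = -9975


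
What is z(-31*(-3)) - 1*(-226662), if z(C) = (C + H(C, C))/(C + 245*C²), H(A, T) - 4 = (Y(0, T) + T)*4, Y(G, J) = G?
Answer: 480318991345/2119098 ≈ 2.2666e+5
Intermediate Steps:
H(A, T) = 4 + 4*T (H(A, T) = 4 + (0 + T)*4 = 4 + T*4 = 4 + 4*T)
z(C) = (4 + 5*C)/(C + 245*C²) (z(C) = (C + (4 + 4*C))/(C + 245*C²) = (4 + 5*C)/(C + 245*C²))
z(-31*(-3)) - 1*(-226662) = (4 + 5*(-31*(-3)))/(((-31*(-3)))*(1 + 245*(-31*(-3)))) - 1*(-226662) = (4 + 5*93)/(93*(1 + 245*93)) + 226662 = (4 + 465)/(93*(1 + 22785)) + 226662 = (1/93)*469/22786 + 226662 = (1/93)*(1/22786)*469 + 226662 = 469/2119098 + 226662 = 480318991345/2119098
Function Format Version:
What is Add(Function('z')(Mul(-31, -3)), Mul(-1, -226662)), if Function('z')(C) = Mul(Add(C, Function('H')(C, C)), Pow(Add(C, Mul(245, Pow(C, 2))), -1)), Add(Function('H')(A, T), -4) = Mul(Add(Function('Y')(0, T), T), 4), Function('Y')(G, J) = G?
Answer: Rational(480318991345, 2119098) ≈ 2.2666e+5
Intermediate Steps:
Function('H')(A, T) = Add(4, Mul(4, T)) (Function('H')(A, T) = Add(4, Mul(Add(0, T), 4)) = Add(4, Mul(T, 4)) = Add(4, Mul(4, T)))
Function('z')(C) = Mul(Pow(Add(C, Mul(245, Pow(C, 2))), -1), Add(4, Mul(5, C))) (Function('z')(C) = Mul(Add(C, Add(4, Mul(4, C))), Pow(Add(C, Mul(245, Pow(C, 2))), -1)) = Mul(Add(4, Mul(5, C)), Pow(Add(C, Mul(245, Pow(C, 2))), -1)) = Mul(Pow(Add(C, Mul(245, Pow(C, 2))), -1), Add(4, Mul(5, C))))
Add(Function('z')(Mul(-31, -3)), Mul(-1, -226662)) = Add(Mul(Pow(Mul(-31, -3), -1), Pow(Add(1, Mul(245, Mul(-31, -3))), -1), Add(4, Mul(5, Mul(-31, -3)))), Mul(-1, -226662)) = Add(Mul(Pow(93, -1), Pow(Add(1, Mul(245, 93)), -1), Add(4, Mul(5, 93))), 226662) = Add(Mul(Rational(1, 93), Pow(Add(1, 22785), -1), Add(4, 465)), 226662) = Add(Mul(Rational(1, 93), Pow(22786, -1), 469), 226662) = Add(Mul(Rational(1, 93), Rational(1, 22786), 469), 226662) = Add(Rational(469, 2119098), 226662) = Rational(480318991345, 2119098)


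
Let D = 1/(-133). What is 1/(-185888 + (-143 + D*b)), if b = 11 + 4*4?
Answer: -133/24742150 ≈ -5.3754e-6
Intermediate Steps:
D = -1/133 ≈ -0.0075188
b = 27 (b = 11 + 16 = 27)
1/(-185888 + (-143 + D*b)) = 1/(-185888 + (-143 - 1/133*27)) = 1/(-185888 + (-143 - 27/133)) = 1/(-185888 - 19046/133) = 1/(-24742150/133) = -133/24742150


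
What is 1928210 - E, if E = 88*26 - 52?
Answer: 1925974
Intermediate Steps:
E = 2236 (E = 2288 - 52 = 2236)
1928210 - E = 1928210 - 1*2236 = 1928210 - 2236 = 1925974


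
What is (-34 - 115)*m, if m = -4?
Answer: 596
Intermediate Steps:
(-34 - 115)*m = (-34 - 115)*(-4) = -149*(-4) = 596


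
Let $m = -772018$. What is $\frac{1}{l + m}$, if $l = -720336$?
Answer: $- \frac{1}{1492354} \approx -6.7008 \cdot 10^{-7}$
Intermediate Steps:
$\frac{1}{l + m} = \frac{1}{-720336 - 772018} = \frac{1}{-1492354} = - \frac{1}{1492354}$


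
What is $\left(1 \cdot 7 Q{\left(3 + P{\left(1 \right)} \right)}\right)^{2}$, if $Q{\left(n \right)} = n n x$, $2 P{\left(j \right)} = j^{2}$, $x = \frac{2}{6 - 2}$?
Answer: $\frac{117649}{64} \approx 1838.3$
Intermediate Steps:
$x = \frac{1}{2}$ ($x = \frac{2}{6 - 2} = \frac{2}{4} = 2 \cdot \frac{1}{4} = \frac{1}{2} \approx 0.5$)
$P{\left(j \right)} = \frac{j^{2}}{2}$
$Q{\left(n \right)} = \frac{n^{2}}{2}$ ($Q{\left(n \right)} = n n \frac{1}{2} = n^{2} \cdot \frac{1}{2} = \frac{n^{2}}{2}$)
$\left(1 \cdot 7 Q{\left(3 + P{\left(1 \right)} \right)}\right)^{2} = \left(1 \cdot 7 \frac{\left(3 + \frac{1^{2}}{2}\right)^{2}}{2}\right)^{2} = \left(7 \frac{\left(3 + \frac{1}{2} \cdot 1\right)^{2}}{2}\right)^{2} = \left(7 \frac{\left(3 + \frac{1}{2}\right)^{2}}{2}\right)^{2} = \left(7 \frac{\left(\frac{7}{2}\right)^{2}}{2}\right)^{2} = \left(7 \cdot \frac{1}{2} \cdot \frac{49}{4}\right)^{2} = \left(7 \cdot \frac{49}{8}\right)^{2} = \left(\frac{343}{8}\right)^{2} = \frac{117649}{64}$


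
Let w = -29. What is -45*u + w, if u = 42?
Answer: -1919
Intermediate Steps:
-45*u + w = -45*42 - 29 = -1890 - 29 = -1919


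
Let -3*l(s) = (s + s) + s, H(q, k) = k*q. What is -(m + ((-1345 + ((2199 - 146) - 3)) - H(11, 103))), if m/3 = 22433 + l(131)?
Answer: -66478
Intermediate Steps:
l(s) = -s (l(s) = -((s + s) + s)/3 = -(2*s + s)/3 = -s)
m = 66906 (m = 3*(22433 - 1*131) = 3*(22433 - 131) = 3*22302 = 66906)
-(m + ((-1345 + ((2199 - 146) - 3)) - H(11, 103))) = -(66906 + ((-1345 + ((2199 - 146) - 3)) - 103*11)) = -(66906 + ((-1345 + (2053 - 3)) - 1*1133)) = -(66906 + ((-1345 + 2050) - 1133)) = -(66906 + (705 - 1133)) = -(66906 - 428) = -1*66478 = -66478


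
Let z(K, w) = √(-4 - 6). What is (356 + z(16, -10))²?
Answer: (356 + I*√10)² ≈ 1.2673e+5 + 2251.5*I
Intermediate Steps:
z(K, w) = I*√10 (z(K, w) = √(-10) = I*√10)
(356 + z(16, -10))² = (356 + I*√10)²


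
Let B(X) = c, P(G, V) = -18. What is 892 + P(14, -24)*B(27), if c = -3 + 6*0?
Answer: 946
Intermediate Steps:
c = -3 (c = -3 + 0 = -3)
B(X) = -3
892 + P(14, -24)*B(27) = 892 - 18*(-3) = 892 + 54 = 946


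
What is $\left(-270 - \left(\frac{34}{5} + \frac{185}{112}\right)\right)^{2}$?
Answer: $\frac{24315100489}{313600} \approx 77535.0$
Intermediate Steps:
$\left(-270 - \left(\frac{34}{5} + \frac{185}{112}\right)\right)^{2} = \left(-270 - \frac{4733}{560}\right)^{2} = \left(- \frac{155933}{560}\right)^{2} = \frac{24315100489}{313600}$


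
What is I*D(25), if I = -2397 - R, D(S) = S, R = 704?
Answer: -77525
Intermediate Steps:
I = -3101 (I = -2397 - 1*704 = -2397 - 704 = -3101)
I*D(25) = -3101*25 = -77525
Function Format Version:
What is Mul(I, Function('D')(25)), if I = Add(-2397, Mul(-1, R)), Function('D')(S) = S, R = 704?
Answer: -77525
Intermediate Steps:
I = -3101 (I = Add(-2397, Mul(-1, 704)) = Add(-2397, -704) = -3101)
Mul(I, Function('D')(25)) = Mul(-3101, 25) = -77525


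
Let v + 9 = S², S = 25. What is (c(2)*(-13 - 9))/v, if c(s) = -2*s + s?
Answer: 1/14 ≈ 0.071429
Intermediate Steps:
c(s) = -s
v = 616 (v = -9 + 25² = -9 + 625 = 616)
(c(2)*(-13 - 9))/v = ((-1*2)*(-13 - 9))/616 = -2*(-22)*(1/616) = 44*(1/616) = 1/14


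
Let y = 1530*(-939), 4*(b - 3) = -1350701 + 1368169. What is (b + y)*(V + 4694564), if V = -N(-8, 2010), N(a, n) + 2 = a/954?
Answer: -3207360828347800/477 ≈ -6.7240e+12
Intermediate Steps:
N(a, n) = -2 + a/954
b = 4370 (b = 3 + (-1350701 + 1368169)/4 = 3 + (1/4)*17468 = 3 + 4367 = 4370)
V = 958/477 (V = -(-2 + (1/954)*(-8)) = -(-2 - 4/477) = -1*(-958/477) = 958/477 ≈ 2.0084)
y = -1436670
(b + y)*(V + 4694564) = (4370 - 1436670)*(958/477 + 4694564) = -1432300*2239307986/477 = -3207360828347800/477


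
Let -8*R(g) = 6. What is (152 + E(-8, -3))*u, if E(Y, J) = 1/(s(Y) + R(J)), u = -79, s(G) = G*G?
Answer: -3038340/253 ≈ -12009.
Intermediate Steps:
R(g) = -¾ (R(g) = -⅛*6 = -¾)
s(G) = G²
E(Y, J) = 1/(-¾ + Y²) (E(Y, J) = 1/(Y² - ¾) = 1/(-¾ + Y²))
(152 + E(-8, -3))*u = (152 + 4/(-3 + 4*(-8)²))*(-79) = (152 + 4/(-3 + 4*64))*(-79) = (152 + 4/(-3 + 256))*(-79) = (152 + 4/253)*(-79) = (38460/253)*(-79) = -3038340/253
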